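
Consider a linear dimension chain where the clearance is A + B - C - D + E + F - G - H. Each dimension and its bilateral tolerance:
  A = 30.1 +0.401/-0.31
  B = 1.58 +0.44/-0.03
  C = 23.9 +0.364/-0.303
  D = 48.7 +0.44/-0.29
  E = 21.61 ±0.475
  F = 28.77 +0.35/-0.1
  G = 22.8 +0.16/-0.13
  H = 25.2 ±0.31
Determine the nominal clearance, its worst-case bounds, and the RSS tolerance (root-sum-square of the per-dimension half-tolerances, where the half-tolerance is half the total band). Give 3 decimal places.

Stack each dimension's contribution:
  +A: nom +30.100 → Σnom=30.100; wc +0.401/-0.310 → slack +0.401/-0.310; half-tol=0.356, Σhalf²=0.126380
  +B: nom +1.580 → Σnom=31.680; wc +0.440/-0.030 → slack +0.841/-0.340; half-tol=0.235, Σhalf²=0.181605
  -C: nom -23.900 → Σnom=7.780; wc +0.303/-0.364 → slack +1.144/-0.704; half-tol=0.334, Σhalf²=0.292828
  -D: nom -48.700 → Σnom=-40.920; wc +0.290/-0.440 → slack +1.434/-1.144; half-tol=0.365, Σhalf²=0.426053
  +E: nom +21.610 → Σnom=-19.310; wc +0.475/-0.475 → slack +1.909/-1.619; half-tol=0.475, Σhalf²=0.651678
  +F: nom +28.770 → Σnom=9.460; wc +0.350/-0.100 → slack +2.259/-1.719; half-tol=0.225, Σhalf²=0.702303
  -G: nom -22.800 → Σnom=-13.340; wc +0.130/-0.160 → slack +2.389/-1.879; half-tol=0.145, Σhalf²=0.723328
  -H: nom -25.200 → Σnom=-38.540; wc +0.310/-0.310 → slack +2.699/-2.189; half-tol=0.310, Σhalf²=0.819427
Nominal = -38.540. Worst-case = [-38.540 - 2.189, -38.540 + 2.699] = [-40.729, -35.841]. RSS = √0.819427 = 0.905.

nominal=-38.540 wc=[-40.729,-35.841] rss=0.905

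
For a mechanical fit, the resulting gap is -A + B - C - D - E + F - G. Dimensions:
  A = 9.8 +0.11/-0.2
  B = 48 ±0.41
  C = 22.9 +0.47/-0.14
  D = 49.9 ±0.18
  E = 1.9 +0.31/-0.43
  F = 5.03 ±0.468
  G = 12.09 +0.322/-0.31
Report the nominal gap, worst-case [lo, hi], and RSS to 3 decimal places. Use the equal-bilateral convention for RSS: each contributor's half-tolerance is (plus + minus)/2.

nominal=-43.560 wc=[-45.830,-41.422] rss=0.879

Stack each dimension's contribution:
  -A: nom -9.800 → Σnom=-9.800; wc +0.200/-0.110 → slack +0.200/-0.110; half-tol=0.155, Σhalf²=0.024025
  +B: nom +48.000 → Σnom=38.200; wc +0.410/-0.410 → slack +0.610/-0.520; half-tol=0.410, Σhalf²=0.192125
  -C: nom -22.900 → Σnom=15.300; wc +0.140/-0.470 → slack +0.750/-0.990; half-tol=0.305, Σhalf²=0.285150
  -D: nom -49.900 → Σnom=-34.600; wc +0.180/-0.180 → slack +0.930/-1.170; half-tol=0.180, Σhalf²=0.317550
  -E: nom -1.900 → Σnom=-36.500; wc +0.430/-0.310 → slack +1.360/-1.480; half-tol=0.370, Σhalf²=0.454450
  +F: nom +5.030 → Σnom=-31.470; wc +0.468/-0.468 → slack +1.828/-1.948; half-tol=0.468, Σhalf²=0.673474
  -G: nom -12.090 → Σnom=-43.560; wc +0.310/-0.322 → slack +2.138/-2.270; half-tol=0.316, Σhalf²=0.773330
Nominal = -43.560. Worst-case = [-43.560 - 2.270, -43.560 + 2.138] = [-45.830, -41.422]. RSS = √0.773330 = 0.879.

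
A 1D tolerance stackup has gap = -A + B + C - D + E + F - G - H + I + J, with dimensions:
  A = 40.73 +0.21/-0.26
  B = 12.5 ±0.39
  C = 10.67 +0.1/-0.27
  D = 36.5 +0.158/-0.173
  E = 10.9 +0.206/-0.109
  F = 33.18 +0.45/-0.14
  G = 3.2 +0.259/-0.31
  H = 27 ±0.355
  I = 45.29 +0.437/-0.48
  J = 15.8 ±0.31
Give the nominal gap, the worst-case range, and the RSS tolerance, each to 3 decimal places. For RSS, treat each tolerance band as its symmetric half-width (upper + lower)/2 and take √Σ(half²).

Stack each dimension's contribution:
  -A: nom -40.730 → Σnom=-40.730; wc +0.260/-0.210 → slack +0.260/-0.210; half-tol=0.235, Σhalf²=0.055225
  +B: nom +12.500 → Σnom=-28.230; wc +0.390/-0.390 → slack +0.650/-0.600; half-tol=0.390, Σhalf²=0.207325
  +C: nom +10.670 → Σnom=-17.560; wc +0.100/-0.270 → slack +0.750/-0.870; half-tol=0.185, Σhalf²=0.241550
  -D: nom -36.500 → Σnom=-54.060; wc +0.173/-0.158 → slack +0.923/-1.028; half-tol=0.165, Σhalf²=0.268940
  +E: nom +10.900 → Σnom=-43.160; wc +0.206/-0.109 → slack +1.129/-1.137; half-tol=0.158, Σhalf²=0.293747
  +F: nom +33.180 → Σnom=-9.980; wc +0.450/-0.140 → slack +1.579/-1.277; half-tol=0.295, Σhalf²=0.380772
  -G: nom -3.200 → Σnom=-13.180; wc +0.310/-0.259 → slack +1.889/-1.536; half-tol=0.284, Σhalf²=0.461712
  -H: nom -27.000 → Σnom=-40.180; wc +0.355/-0.355 → slack +2.244/-1.891; half-tol=0.355, Σhalf²=0.587737
  +I: nom +45.290 → Σnom=5.110; wc +0.437/-0.480 → slack +2.681/-2.371; half-tol=0.459, Σhalf²=0.797959
  +J: nom +15.800 → Σnom=20.910; wc +0.310/-0.310 → slack +2.991/-2.681; half-tol=0.310, Σhalf²=0.894059
Nominal = 20.910. Worst-case = [20.910 - 2.681, 20.910 + 2.991] = [18.229, 23.901]. RSS = √0.894059 = 0.946.

nominal=20.910 wc=[18.229,23.901] rss=0.946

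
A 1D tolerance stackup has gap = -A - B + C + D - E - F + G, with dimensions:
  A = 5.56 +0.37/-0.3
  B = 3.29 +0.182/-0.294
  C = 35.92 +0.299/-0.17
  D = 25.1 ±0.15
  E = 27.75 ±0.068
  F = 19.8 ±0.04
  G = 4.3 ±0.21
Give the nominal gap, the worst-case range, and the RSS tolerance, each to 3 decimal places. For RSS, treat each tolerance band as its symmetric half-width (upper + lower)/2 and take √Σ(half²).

Stack each dimension's contribution:
  -A: nom -5.560 → Σnom=-5.560; wc +0.300/-0.370 → slack +0.300/-0.370; half-tol=0.335, Σhalf²=0.112225
  -B: nom -3.290 → Σnom=-8.850; wc +0.294/-0.182 → slack +0.594/-0.552; half-tol=0.238, Σhalf²=0.168869
  +C: nom +35.920 → Σnom=27.070; wc +0.299/-0.170 → slack +0.893/-0.722; half-tol=0.234, Σhalf²=0.223859
  +D: nom +25.100 → Σnom=52.170; wc +0.150/-0.150 → slack +1.043/-0.872; half-tol=0.150, Σhalf²=0.246359
  -E: nom -27.750 → Σnom=24.420; wc +0.068/-0.068 → slack +1.111/-0.940; half-tol=0.068, Σhalf²=0.250983
  -F: nom -19.800 → Σnom=4.620; wc +0.040/-0.040 → slack +1.151/-0.980; half-tol=0.040, Σhalf²=0.252583
  +G: nom +4.300 → Σnom=8.920; wc +0.210/-0.210 → slack +1.361/-1.190; half-tol=0.210, Σhalf²=0.296683
Nominal = 8.920. Worst-case = [8.920 - 1.190, 8.920 + 1.361] = [7.730, 10.281]. RSS = √0.296683 = 0.545.

nominal=8.920 wc=[7.730,10.281] rss=0.545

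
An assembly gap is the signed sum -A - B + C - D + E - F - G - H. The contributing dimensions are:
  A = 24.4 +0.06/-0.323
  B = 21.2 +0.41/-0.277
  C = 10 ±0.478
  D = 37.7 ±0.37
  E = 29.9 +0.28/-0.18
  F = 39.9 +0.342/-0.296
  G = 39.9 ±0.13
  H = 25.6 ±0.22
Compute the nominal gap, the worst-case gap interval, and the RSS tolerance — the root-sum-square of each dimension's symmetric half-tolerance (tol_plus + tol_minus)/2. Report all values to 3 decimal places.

nominal=-148.800 wc=[-150.990,-146.426] rss=0.860

Stack each dimension's contribution:
  -A: nom -24.400 → Σnom=-24.400; wc +0.323/-0.060 → slack +0.323/-0.060; half-tol=0.192, Σhalf²=0.036672
  -B: nom -21.200 → Σnom=-45.600; wc +0.277/-0.410 → slack +0.600/-0.470; half-tol=0.344, Σhalf²=0.154665
  +C: nom +10.000 → Σnom=-35.600; wc +0.478/-0.478 → slack +1.078/-0.948; half-tol=0.478, Σhalf²=0.383149
  -D: nom -37.700 → Σnom=-73.300; wc +0.370/-0.370 → slack +1.448/-1.318; half-tol=0.370, Σhalf²=0.520049
  +E: nom +29.900 → Σnom=-43.400; wc +0.280/-0.180 → slack +1.728/-1.498; half-tol=0.230, Σhalf²=0.572949
  -F: nom -39.900 → Σnom=-83.300; wc +0.296/-0.342 → slack +2.024/-1.840; half-tol=0.319, Σhalf²=0.674710
  -G: nom -39.900 → Σnom=-123.200; wc +0.130/-0.130 → slack +2.154/-1.970; half-tol=0.130, Σhalf²=0.691610
  -H: nom -25.600 → Σnom=-148.800; wc +0.220/-0.220 → slack +2.374/-2.190; half-tol=0.220, Σhalf²=0.740010
Nominal = -148.800. Worst-case = [-148.800 - 2.190, -148.800 + 2.374] = [-150.990, -146.426]. RSS = √0.740010 = 0.860.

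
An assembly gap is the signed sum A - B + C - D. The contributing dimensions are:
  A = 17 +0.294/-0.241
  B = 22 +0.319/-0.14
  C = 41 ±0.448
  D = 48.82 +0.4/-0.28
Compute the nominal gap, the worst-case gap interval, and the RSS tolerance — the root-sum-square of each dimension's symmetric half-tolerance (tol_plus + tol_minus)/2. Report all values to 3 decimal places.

nominal=-12.820 wc=[-14.228,-11.658] rss=0.664

Stack each dimension's contribution:
  +A: nom +17.000 → Σnom=17.000; wc +0.294/-0.241 → slack +0.294/-0.241; half-tol=0.267, Σhalf²=0.071556
  -B: nom -22.000 → Σnom=-5.000; wc +0.140/-0.319 → slack +0.434/-0.560; half-tol=0.230, Σhalf²=0.124226
  +C: nom +41.000 → Σnom=36.000; wc +0.448/-0.448 → slack +0.882/-1.008; half-tol=0.448, Σhalf²=0.324931
  -D: nom -48.820 → Σnom=-12.820; wc +0.280/-0.400 → slack +1.162/-1.408; half-tol=0.340, Σhalf²=0.440531
Nominal = -12.820. Worst-case = [-12.820 - 1.408, -12.820 + 1.162] = [-14.228, -11.658]. RSS = √0.440531 = 0.664.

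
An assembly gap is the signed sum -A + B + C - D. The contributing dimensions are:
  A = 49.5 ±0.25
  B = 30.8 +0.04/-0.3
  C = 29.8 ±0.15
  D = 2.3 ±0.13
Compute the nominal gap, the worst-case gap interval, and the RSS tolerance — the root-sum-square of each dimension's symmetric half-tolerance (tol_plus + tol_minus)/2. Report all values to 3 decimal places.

Stack each dimension's contribution:
  -A: nom -49.500 → Σnom=-49.500; wc +0.250/-0.250 → slack +0.250/-0.250; half-tol=0.250, Σhalf²=0.062500
  +B: nom +30.800 → Σnom=-18.700; wc +0.040/-0.300 → slack +0.290/-0.550; half-tol=0.170, Σhalf²=0.091400
  +C: nom +29.800 → Σnom=11.100; wc +0.150/-0.150 → slack +0.440/-0.700; half-tol=0.150, Σhalf²=0.113900
  -D: nom -2.300 → Σnom=8.800; wc +0.130/-0.130 → slack +0.570/-0.830; half-tol=0.130, Σhalf²=0.130800
Nominal = 8.800. Worst-case = [8.800 - 0.830, 8.800 + 0.570] = [7.970, 9.370]. RSS = √0.130800 = 0.362.

nominal=8.800 wc=[7.970,9.370] rss=0.362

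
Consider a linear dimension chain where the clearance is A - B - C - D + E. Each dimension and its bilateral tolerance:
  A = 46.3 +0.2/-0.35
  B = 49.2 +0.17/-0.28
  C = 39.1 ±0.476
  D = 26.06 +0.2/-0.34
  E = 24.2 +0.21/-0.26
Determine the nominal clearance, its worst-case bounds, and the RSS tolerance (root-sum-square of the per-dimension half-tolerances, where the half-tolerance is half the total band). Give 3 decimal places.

nominal=-43.860 wc=[-45.316,-42.354] rss=0.694

Stack each dimension's contribution:
  +A: nom +46.300 → Σnom=46.300; wc +0.200/-0.350 → slack +0.200/-0.350; half-tol=0.275, Σhalf²=0.075625
  -B: nom -49.200 → Σnom=-2.900; wc +0.280/-0.170 → slack +0.480/-0.520; half-tol=0.225, Σhalf²=0.126250
  -C: nom -39.100 → Σnom=-42.000; wc +0.476/-0.476 → slack +0.956/-0.996; half-tol=0.476, Σhalf²=0.352826
  -D: nom -26.060 → Σnom=-68.060; wc +0.340/-0.200 → slack +1.296/-1.196; half-tol=0.270, Σhalf²=0.425726
  +E: nom +24.200 → Σnom=-43.860; wc +0.210/-0.260 → slack +1.506/-1.456; half-tol=0.235, Σhalf²=0.480951
Nominal = -43.860. Worst-case = [-43.860 - 1.456, -43.860 + 1.506] = [-45.316, -42.354]. RSS = √0.480951 = 0.694.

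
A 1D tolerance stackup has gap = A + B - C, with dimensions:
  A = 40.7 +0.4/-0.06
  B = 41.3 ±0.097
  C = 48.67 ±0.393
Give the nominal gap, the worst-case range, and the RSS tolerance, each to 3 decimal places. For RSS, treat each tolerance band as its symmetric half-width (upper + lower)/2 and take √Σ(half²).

nominal=33.330 wc=[32.780,34.220] rss=0.466

Stack each dimension's contribution:
  +A: nom +40.700 → Σnom=40.700; wc +0.400/-0.060 → slack +0.400/-0.060; half-tol=0.230, Σhalf²=0.052900
  +B: nom +41.300 → Σnom=82.000; wc +0.097/-0.097 → slack +0.497/-0.157; half-tol=0.097, Σhalf²=0.062309
  -C: nom -48.670 → Σnom=33.330; wc +0.393/-0.393 → slack +0.890/-0.550; half-tol=0.393, Σhalf²=0.216758
Nominal = 33.330. Worst-case = [33.330 - 0.550, 33.330 + 0.890] = [32.780, 34.220]. RSS = √0.216758 = 0.466.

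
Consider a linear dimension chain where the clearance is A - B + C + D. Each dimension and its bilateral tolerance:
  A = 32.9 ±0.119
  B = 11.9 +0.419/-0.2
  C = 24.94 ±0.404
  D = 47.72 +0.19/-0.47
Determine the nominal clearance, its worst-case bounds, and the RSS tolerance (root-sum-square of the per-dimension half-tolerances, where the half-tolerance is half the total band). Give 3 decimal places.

nominal=93.660 wc=[92.248,94.573] rss=0.618

Stack each dimension's contribution:
  +A: nom +32.900 → Σnom=32.900; wc +0.119/-0.119 → slack +0.119/-0.119; half-tol=0.119, Σhalf²=0.014161
  -B: nom -11.900 → Σnom=21.000; wc +0.200/-0.419 → slack +0.319/-0.538; half-tol=0.309, Σhalf²=0.109951
  +C: nom +24.940 → Σnom=45.940; wc +0.404/-0.404 → slack +0.723/-0.942; half-tol=0.404, Σhalf²=0.273167
  +D: nom +47.720 → Σnom=93.660; wc +0.190/-0.470 → slack +0.913/-1.412; half-tol=0.330, Σhalf²=0.382067
Nominal = 93.660. Worst-case = [93.660 - 1.412, 93.660 + 0.913] = [92.248, 94.573]. RSS = √0.382067 = 0.618.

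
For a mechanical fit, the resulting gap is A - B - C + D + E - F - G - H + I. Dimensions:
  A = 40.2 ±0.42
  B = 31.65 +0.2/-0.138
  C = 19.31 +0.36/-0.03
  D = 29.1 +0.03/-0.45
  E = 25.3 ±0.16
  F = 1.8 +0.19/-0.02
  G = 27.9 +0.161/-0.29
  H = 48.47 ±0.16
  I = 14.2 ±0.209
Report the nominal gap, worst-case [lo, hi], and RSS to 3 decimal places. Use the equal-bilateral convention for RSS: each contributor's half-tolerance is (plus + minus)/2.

nominal=-20.330 wc=[-22.640,-18.873] rss=0.676

Stack each dimension's contribution:
  +A: nom +40.200 → Σnom=40.200; wc +0.420/-0.420 → slack +0.420/-0.420; half-tol=0.420, Σhalf²=0.176400
  -B: nom -31.650 → Σnom=8.550; wc +0.138/-0.200 → slack +0.558/-0.620; half-tol=0.169, Σhalf²=0.204961
  -C: nom -19.310 → Σnom=-10.760; wc +0.030/-0.360 → slack +0.588/-0.980; half-tol=0.195, Σhalf²=0.242986
  +D: nom +29.100 → Σnom=18.340; wc +0.030/-0.450 → slack +0.618/-1.430; half-tol=0.240, Σhalf²=0.300586
  +E: nom +25.300 → Σnom=43.640; wc +0.160/-0.160 → slack +0.778/-1.590; half-tol=0.160, Σhalf²=0.326186
  -F: nom -1.800 → Σnom=41.840; wc +0.020/-0.190 → slack +0.798/-1.780; half-tol=0.105, Σhalf²=0.337211
  -G: nom -27.900 → Σnom=13.940; wc +0.290/-0.161 → slack +1.088/-1.941; half-tol=0.225, Σhalf²=0.388061
  -H: nom -48.470 → Σnom=-34.530; wc +0.160/-0.160 → slack +1.248/-2.101; half-tol=0.160, Σhalf²=0.413661
  +I: nom +14.200 → Σnom=-20.330; wc +0.209/-0.209 → slack +1.457/-2.310; half-tol=0.209, Σhalf²=0.457342
Nominal = -20.330. Worst-case = [-20.330 - 2.310, -20.330 + 1.457] = [-22.640, -18.873]. RSS = √0.457342 = 0.676.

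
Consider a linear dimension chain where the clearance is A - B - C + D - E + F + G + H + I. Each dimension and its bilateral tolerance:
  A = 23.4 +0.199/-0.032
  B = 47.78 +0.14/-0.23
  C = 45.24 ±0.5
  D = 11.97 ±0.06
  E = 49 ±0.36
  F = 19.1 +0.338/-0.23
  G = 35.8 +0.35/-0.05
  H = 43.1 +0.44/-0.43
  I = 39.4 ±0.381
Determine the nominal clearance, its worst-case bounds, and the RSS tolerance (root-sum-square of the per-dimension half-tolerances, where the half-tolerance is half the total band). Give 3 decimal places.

Stack each dimension's contribution:
  +A: nom +23.400 → Σnom=23.400; wc +0.199/-0.032 → slack +0.199/-0.032; half-tol=0.116, Σhalf²=0.013340
  -B: nom -47.780 → Σnom=-24.380; wc +0.230/-0.140 → slack +0.429/-0.172; half-tol=0.185, Σhalf²=0.047565
  -C: nom -45.240 → Σnom=-69.620; wc +0.500/-0.500 → slack +0.929/-0.672; half-tol=0.500, Σhalf²=0.297565
  +D: nom +11.970 → Σnom=-57.650; wc +0.060/-0.060 → slack +0.989/-0.732; half-tol=0.060, Σhalf²=0.301165
  -E: nom -49.000 → Σnom=-106.650; wc +0.360/-0.360 → slack +1.349/-1.092; half-tol=0.360, Σhalf²=0.430765
  +F: nom +19.100 → Σnom=-87.550; wc +0.338/-0.230 → slack +1.687/-1.322; half-tol=0.284, Σhalf²=0.511421
  +G: nom +35.800 → Σnom=-51.750; wc +0.350/-0.050 → slack +2.037/-1.372; half-tol=0.200, Σhalf²=0.551421
  +H: nom +43.100 → Σnom=-8.650; wc +0.440/-0.430 → slack +2.477/-1.802; half-tol=0.435, Σhalf²=0.740646
  +I: nom +39.400 → Σnom=30.750; wc +0.381/-0.381 → slack +2.858/-2.183; half-tol=0.381, Σhalf²=0.885807
Nominal = 30.750. Worst-case = [30.750 - 2.183, 30.750 + 2.858] = [28.567, 33.608]. RSS = √0.885807 = 0.941.

nominal=30.750 wc=[28.567,33.608] rss=0.941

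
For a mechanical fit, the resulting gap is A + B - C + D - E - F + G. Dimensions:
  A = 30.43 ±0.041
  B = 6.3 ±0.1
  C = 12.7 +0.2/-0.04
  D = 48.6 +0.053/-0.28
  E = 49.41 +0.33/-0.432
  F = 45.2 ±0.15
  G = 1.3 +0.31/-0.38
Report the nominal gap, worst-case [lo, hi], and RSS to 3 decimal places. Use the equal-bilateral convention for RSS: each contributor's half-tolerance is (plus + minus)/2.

Stack each dimension's contribution:
  +A: nom +30.430 → Σnom=30.430; wc +0.041/-0.041 → slack +0.041/-0.041; half-tol=0.041, Σhalf²=0.001681
  +B: nom +6.300 → Σnom=36.730; wc +0.100/-0.100 → slack +0.141/-0.141; half-tol=0.100, Σhalf²=0.011681
  -C: nom -12.700 → Σnom=24.030; wc +0.040/-0.200 → slack +0.181/-0.341; half-tol=0.120, Σhalf²=0.026081
  +D: nom +48.600 → Σnom=72.630; wc +0.053/-0.280 → slack +0.234/-0.621; half-tol=0.167, Σhalf²=0.053803
  -E: nom -49.410 → Σnom=23.220; wc +0.432/-0.330 → slack +0.666/-0.951; half-tol=0.381, Σhalf²=0.198964
  -F: nom -45.200 → Σnom=-21.980; wc +0.150/-0.150 → slack +0.816/-1.101; half-tol=0.150, Σhalf²=0.221464
  +G: nom +1.300 → Σnom=-20.680; wc +0.310/-0.380 → slack +1.126/-1.481; half-tol=0.345, Σhalf²=0.340489
Nominal = -20.680. Worst-case = [-20.680 - 1.481, -20.680 + 1.126] = [-22.161, -19.554]. RSS = √0.340489 = 0.584.

nominal=-20.680 wc=[-22.161,-19.554] rss=0.584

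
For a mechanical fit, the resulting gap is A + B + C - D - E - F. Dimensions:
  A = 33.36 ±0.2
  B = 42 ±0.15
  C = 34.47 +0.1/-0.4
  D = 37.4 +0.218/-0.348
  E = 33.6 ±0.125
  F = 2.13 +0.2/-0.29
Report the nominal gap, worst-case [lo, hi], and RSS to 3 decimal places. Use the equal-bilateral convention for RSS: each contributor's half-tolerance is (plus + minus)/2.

Stack each dimension's contribution:
  +A: nom +33.360 → Σnom=33.360; wc +0.200/-0.200 → slack +0.200/-0.200; half-tol=0.200, Σhalf²=0.040000
  +B: nom +42.000 → Σnom=75.360; wc +0.150/-0.150 → slack +0.350/-0.350; half-tol=0.150, Σhalf²=0.062500
  +C: nom +34.470 → Σnom=109.830; wc +0.100/-0.400 → slack +0.450/-0.750; half-tol=0.250, Σhalf²=0.125000
  -D: nom -37.400 → Σnom=72.430; wc +0.348/-0.218 → slack +0.798/-0.968; half-tol=0.283, Σhalf²=0.205089
  -E: nom -33.600 → Σnom=38.830; wc +0.125/-0.125 → slack +0.923/-1.093; half-tol=0.125, Σhalf²=0.220714
  -F: nom -2.130 → Σnom=36.700; wc +0.290/-0.200 → slack +1.213/-1.293; half-tol=0.245, Σhalf²=0.280739
Nominal = 36.700. Worst-case = [36.700 - 1.293, 36.700 + 1.213] = [35.407, 37.913]. RSS = √0.280739 = 0.530.

nominal=36.700 wc=[35.407,37.913] rss=0.530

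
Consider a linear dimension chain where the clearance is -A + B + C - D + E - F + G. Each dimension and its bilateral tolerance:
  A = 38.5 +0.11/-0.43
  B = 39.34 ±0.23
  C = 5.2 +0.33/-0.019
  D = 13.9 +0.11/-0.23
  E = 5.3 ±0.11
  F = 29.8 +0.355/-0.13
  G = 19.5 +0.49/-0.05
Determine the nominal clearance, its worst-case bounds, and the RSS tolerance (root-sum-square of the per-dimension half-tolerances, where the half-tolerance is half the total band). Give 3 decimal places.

Stack each dimension's contribution:
  -A: nom -38.500 → Σnom=-38.500; wc +0.430/-0.110 → slack +0.430/-0.110; half-tol=0.270, Σhalf²=0.072900
  +B: nom +39.340 → Σnom=0.840; wc +0.230/-0.230 → slack +0.660/-0.340; half-tol=0.230, Σhalf²=0.125800
  +C: nom +5.200 → Σnom=6.040; wc +0.330/-0.019 → slack +0.990/-0.359; half-tol=0.175, Σhalf²=0.156250
  -D: nom -13.900 → Σnom=-7.860; wc +0.230/-0.110 → slack +1.220/-0.469; half-tol=0.170, Σhalf²=0.185150
  +E: nom +5.300 → Σnom=-2.560; wc +0.110/-0.110 → slack +1.330/-0.579; half-tol=0.110, Σhalf²=0.197250
  -F: nom -29.800 → Σnom=-32.360; wc +0.130/-0.355 → slack +1.460/-0.934; half-tol=0.242, Σhalf²=0.256057
  +G: nom +19.500 → Σnom=-12.860; wc +0.490/-0.050 → slack +1.950/-0.984; half-tol=0.270, Σhalf²=0.328957
Nominal = -12.860. Worst-case = [-12.860 - 0.984, -12.860 + 1.950] = [-13.844, -10.910]. RSS = √0.328957 = 0.574.

nominal=-12.860 wc=[-13.844,-10.910] rss=0.574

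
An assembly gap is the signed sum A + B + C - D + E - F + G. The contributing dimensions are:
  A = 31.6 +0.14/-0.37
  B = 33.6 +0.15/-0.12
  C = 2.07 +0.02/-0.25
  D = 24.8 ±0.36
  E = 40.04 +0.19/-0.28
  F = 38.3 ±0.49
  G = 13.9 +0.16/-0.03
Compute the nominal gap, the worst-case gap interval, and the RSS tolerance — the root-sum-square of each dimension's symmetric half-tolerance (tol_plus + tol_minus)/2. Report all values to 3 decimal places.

nominal=58.110 wc=[56.210,59.620] rss=0.732

Stack each dimension's contribution:
  +A: nom +31.600 → Σnom=31.600; wc +0.140/-0.370 → slack +0.140/-0.370; half-tol=0.255, Σhalf²=0.065025
  +B: nom +33.600 → Σnom=65.200; wc +0.150/-0.120 → slack +0.290/-0.490; half-tol=0.135, Σhalf²=0.083250
  +C: nom +2.070 → Σnom=67.270; wc +0.020/-0.250 → slack +0.310/-0.740; half-tol=0.135, Σhalf²=0.101475
  -D: nom -24.800 → Σnom=42.470; wc +0.360/-0.360 → slack +0.670/-1.100; half-tol=0.360, Σhalf²=0.231075
  +E: nom +40.040 → Σnom=82.510; wc +0.190/-0.280 → slack +0.860/-1.380; half-tol=0.235, Σhalf²=0.286300
  -F: nom -38.300 → Σnom=44.210; wc +0.490/-0.490 → slack +1.350/-1.870; half-tol=0.490, Σhalf²=0.526400
  +G: nom +13.900 → Σnom=58.110; wc +0.160/-0.030 → slack +1.510/-1.900; half-tol=0.095, Σhalf²=0.535425
Nominal = 58.110. Worst-case = [58.110 - 1.900, 58.110 + 1.510] = [56.210, 59.620]. RSS = √0.535425 = 0.732.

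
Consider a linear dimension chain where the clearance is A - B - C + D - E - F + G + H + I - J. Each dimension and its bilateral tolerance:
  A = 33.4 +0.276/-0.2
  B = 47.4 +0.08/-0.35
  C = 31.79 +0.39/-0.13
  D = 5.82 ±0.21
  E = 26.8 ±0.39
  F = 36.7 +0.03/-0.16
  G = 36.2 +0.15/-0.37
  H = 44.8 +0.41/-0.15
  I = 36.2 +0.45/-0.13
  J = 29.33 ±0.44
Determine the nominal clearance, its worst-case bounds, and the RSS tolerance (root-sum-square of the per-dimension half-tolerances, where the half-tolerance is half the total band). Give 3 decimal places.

Stack each dimension's contribution:
  +A: nom +33.400 → Σnom=33.400; wc +0.276/-0.200 → slack +0.276/-0.200; half-tol=0.238, Σhalf²=0.056644
  -B: nom -47.400 → Σnom=-14.000; wc +0.350/-0.080 → slack +0.626/-0.280; half-tol=0.215, Σhalf²=0.102869
  -C: nom -31.790 → Σnom=-45.790; wc +0.130/-0.390 → slack +0.756/-0.670; half-tol=0.260, Σhalf²=0.170469
  +D: nom +5.820 → Σnom=-39.970; wc +0.210/-0.210 → slack +0.966/-0.880; half-tol=0.210, Σhalf²=0.214569
  -E: nom -26.800 → Σnom=-66.770; wc +0.390/-0.390 → slack +1.356/-1.270; half-tol=0.390, Σhalf²=0.366669
  -F: nom -36.700 → Σnom=-103.470; wc +0.160/-0.030 → slack +1.516/-1.300; half-tol=0.095, Σhalf²=0.375694
  +G: nom +36.200 → Σnom=-67.270; wc +0.150/-0.370 → slack +1.666/-1.670; half-tol=0.260, Σhalf²=0.443294
  +H: nom +44.800 → Σnom=-22.470; wc +0.410/-0.150 → slack +2.076/-1.820; half-tol=0.280, Σhalf²=0.521694
  +I: nom +36.200 → Σnom=13.730; wc +0.450/-0.130 → slack +2.526/-1.950; half-tol=0.290, Σhalf²=0.605794
  -J: nom -29.330 → Σnom=-15.600; wc +0.440/-0.440 → slack +2.966/-2.390; half-tol=0.440, Σhalf²=0.799394
Nominal = -15.600. Worst-case = [-15.600 - 2.390, -15.600 + 2.966] = [-17.990, -12.634]. RSS = √0.799394 = 0.894.

nominal=-15.600 wc=[-17.990,-12.634] rss=0.894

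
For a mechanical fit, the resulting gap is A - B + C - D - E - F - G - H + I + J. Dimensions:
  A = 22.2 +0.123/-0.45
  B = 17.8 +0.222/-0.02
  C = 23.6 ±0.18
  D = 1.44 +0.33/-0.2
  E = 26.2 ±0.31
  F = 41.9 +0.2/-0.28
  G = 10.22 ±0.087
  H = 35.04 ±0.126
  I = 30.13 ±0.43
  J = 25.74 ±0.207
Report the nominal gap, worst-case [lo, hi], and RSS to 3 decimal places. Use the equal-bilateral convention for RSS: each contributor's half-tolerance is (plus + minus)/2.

nominal=-30.930 wc=[-33.472,-28.967] rss=0.777

Stack each dimension's contribution:
  +A: nom +22.200 → Σnom=22.200; wc +0.123/-0.450 → slack +0.123/-0.450; half-tol=0.286, Σhalf²=0.082082
  -B: nom -17.800 → Σnom=4.400; wc +0.020/-0.222 → slack +0.143/-0.672; half-tol=0.121, Σhalf²=0.096723
  +C: nom +23.600 → Σnom=28.000; wc +0.180/-0.180 → slack +0.323/-0.852; half-tol=0.180, Σhalf²=0.129123
  -D: nom -1.440 → Σnom=26.560; wc +0.200/-0.330 → slack +0.523/-1.182; half-tol=0.265, Σhalf²=0.199348
  -E: nom -26.200 → Σnom=0.360; wc +0.310/-0.310 → slack +0.833/-1.492; half-tol=0.310, Σhalf²=0.295448
  -F: nom -41.900 → Σnom=-41.540; wc +0.280/-0.200 → slack +1.113/-1.692; half-tol=0.240, Σhalf²=0.353048
  -G: nom -10.220 → Σnom=-51.760; wc +0.087/-0.087 → slack +1.200/-1.779; half-tol=0.087, Σhalf²=0.360617
  -H: nom -35.040 → Σnom=-86.800; wc +0.126/-0.126 → slack +1.326/-1.905; half-tol=0.126, Σhalf²=0.376493
  +I: nom +30.130 → Σnom=-56.670; wc +0.430/-0.430 → slack +1.756/-2.335; half-tol=0.430, Σhalf²=0.561393
  +J: nom +25.740 → Σnom=-30.930; wc +0.207/-0.207 → slack +1.963/-2.542; half-tol=0.207, Σhalf²=0.604242
Nominal = -30.930. Worst-case = [-30.930 - 2.542, -30.930 + 1.963] = [-33.472, -28.967]. RSS = √0.604242 = 0.777.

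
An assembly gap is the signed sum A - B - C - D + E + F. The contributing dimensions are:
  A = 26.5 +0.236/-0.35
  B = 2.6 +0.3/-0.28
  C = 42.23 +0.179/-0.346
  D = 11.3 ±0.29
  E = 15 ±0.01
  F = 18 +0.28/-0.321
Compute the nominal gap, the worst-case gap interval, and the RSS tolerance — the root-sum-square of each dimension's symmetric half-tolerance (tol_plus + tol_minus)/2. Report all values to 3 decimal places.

Stack each dimension's contribution:
  +A: nom +26.500 → Σnom=26.500; wc +0.236/-0.350 → slack +0.236/-0.350; half-tol=0.293, Σhalf²=0.085849
  -B: nom -2.600 → Σnom=23.900; wc +0.280/-0.300 → slack +0.516/-0.650; half-tol=0.290, Σhalf²=0.169949
  -C: nom -42.230 → Σnom=-18.330; wc +0.346/-0.179 → slack +0.862/-0.829; half-tol=0.262, Σhalf²=0.238855
  -D: nom -11.300 → Σnom=-29.630; wc +0.290/-0.290 → slack +1.152/-1.119; half-tol=0.290, Σhalf²=0.322955
  +E: nom +15.000 → Σnom=-14.630; wc +0.010/-0.010 → slack +1.162/-1.129; half-tol=0.010, Σhalf²=0.323055
  +F: nom +18.000 → Σnom=3.370; wc +0.280/-0.321 → slack +1.442/-1.450; half-tol=0.300, Σhalf²=0.413355
Nominal = 3.370. Worst-case = [3.370 - 1.450, 3.370 + 1.442] = [1.920, 4.812]. RSS = √0.413355 = 0.643.

nominal=3.370 wc=[1.920,4.812] rss=0.643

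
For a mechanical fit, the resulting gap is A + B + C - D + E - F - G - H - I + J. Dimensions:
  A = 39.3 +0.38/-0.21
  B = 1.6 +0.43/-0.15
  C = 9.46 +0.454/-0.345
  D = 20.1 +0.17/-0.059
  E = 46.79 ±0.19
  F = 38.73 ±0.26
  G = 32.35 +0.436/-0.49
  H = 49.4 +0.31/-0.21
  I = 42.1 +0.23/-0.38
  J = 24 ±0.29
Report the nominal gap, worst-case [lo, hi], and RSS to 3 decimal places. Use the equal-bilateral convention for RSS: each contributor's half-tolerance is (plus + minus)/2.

nominal=-61.530 wc=[-64.121,-58.387] rss=0.952

Stack each dimension's contribution:
  +A: nom +39.300 → Σnom=39.300; wc +0.380/-0.210 → slack +0.380/-0.210; half-tol=0.295, Σhalf²=0.087025
  +B: nom +1.600 → Σnom=40.900; wc +0.430/-0.150 → slack +0.810/-0.360; half-tol=0.290, Σhalf²=0.171125
  +C: nom +9.460 → Σnom=50.360; wc +0.454/-0.345 → slack +1.264/-0.705; half-tol=0.399, Σhalf²=0.330725
  -D: nom -20.100 → Σnom=30.260; wc +0.059/-0.170 → slack +1.323/-0.875; half-tol=0.115, Σhalf²=0.343835
  +E: nom +46.790 → Σnom=77.050; wc +0.190/-0.190 → slack +1.513/-1.065; half-tol=0.190, Σhalf²=0.379935
  -F: nom -38.730 → Σnom=38.320; wc +0.260/-0.260 → slack +1.773/-1.325; half-tol=0.260, Σhalf²=0.447535
  -G: nom -32.350 → Σnom=5.970; wc +0.490/-0.436 → slack +2.263/-1.761; half-tol=0.463, Σhalf²=0.661904
  -H: nom -49.400 → Σnom=-43.430; wc +0.210/-0.310 → slack +2.473/-2.071; half-tol=0.260, Σhalf²=0.729504
  -I: nom -42.100 → Σnom=-85.530; wc +0.380/-0.230 → slack +2.853/-2.301; half-tol=0.305, Σhalf²=0.822529
  +J: nom +24.000 → Σnom=-61.530; wc +0.290/-0.290 → slack +3.143/-2.591; half-tol=0.290, Σhalf²=0.906629
Nominal = -61.530. Worst-case = [-61.530 - 2.591, -61.530 + 3.143] = [-64.121, -58.387]. RSS = √0.906629 = 0.952.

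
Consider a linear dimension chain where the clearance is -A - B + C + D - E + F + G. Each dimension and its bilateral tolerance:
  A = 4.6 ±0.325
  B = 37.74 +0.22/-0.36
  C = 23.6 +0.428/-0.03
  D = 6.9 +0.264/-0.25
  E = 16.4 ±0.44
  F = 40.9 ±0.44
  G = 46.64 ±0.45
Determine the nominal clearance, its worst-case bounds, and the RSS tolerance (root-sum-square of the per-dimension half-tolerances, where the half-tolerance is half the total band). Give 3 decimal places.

Stack each dimension's contribution:
  -A: nom -4.600 → Σnom=-4.600; wc +0.325/-0.325 → slack +0.325/-0.325; half-tol=0.325, Σhalf²=0.105625
  -B: nom -37.740 → Σnom=-42.340; wc +0.360/-0.220 → slack +0.685/-0.545; half-tol=0.290, Σhalf²=0.189725
  +C: nom +23.600 → Σnom=-18.740; wc +0.428/-0.030 → slack +1.113/-0.575; half-tol=0.229, Σhalf²=0.242166
  +D: nom +6.900 → Σnom=-11.840; wc +0.264/-0.250 → slack +1.377/-0.825; half-tol=0.257, Σhalf²=0.308215
  -E: nom -16.400 → Σnom=-28.240; wc +0.440/-0.440 → slack +1.817/-1.265; half-tol=0.440, Σhalf²=0.501815
  +F: nom +40.900 → Σnom=12.660; wc +0.440/-0.440 → slack +2.257/-1.705; half-tol=0.440, Σhalf²=0.695415
  +G: nom +46.640 → Σnom=59.300; wc +0.450/-0.450 → slack +2.707/-2.155; half-tol=0.450, Σhalf²=0.897915
Nominal = 59.300. Worst-case = [59.300 - 2.155, 59.300 + 2.707] = [57.145, 62.007]. RSS = √0.897915 = 0.948.

nominal=59.300 wc=[57.145,62.007] rss=0.948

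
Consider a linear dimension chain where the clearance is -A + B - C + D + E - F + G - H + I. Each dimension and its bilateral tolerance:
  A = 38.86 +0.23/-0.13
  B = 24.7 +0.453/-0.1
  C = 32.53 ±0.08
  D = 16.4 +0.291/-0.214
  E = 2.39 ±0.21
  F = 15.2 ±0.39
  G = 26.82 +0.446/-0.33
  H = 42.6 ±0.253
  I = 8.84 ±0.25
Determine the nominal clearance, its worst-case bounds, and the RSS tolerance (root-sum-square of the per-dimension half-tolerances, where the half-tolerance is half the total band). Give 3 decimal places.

nominal=-50.040 wc=[-52.097,-47.537] rss=0.808

Stack each dimension's contribution:
  -A: nom -38.860 → Σnom=-38.860; wc +0.130/-0.230 → slack +0.130/-0.230; half-tol=0.180, Σhalf²=0.032400
  +B: nom +24.700 → Σnom=-14.160; wc +0.453/-0.100 → slack +0.583/-0.330; half-tol=0.277, Σhalf²=0.108852
  -C: nom -32.530 → Σnom=-46.690; wc +0.080/-0.080 → slack +0.663/-0.410; half-tol=0.080, Σhalf²=0.115252
  +D: nom +16.400 → Σnom=-30.290; wc +0.291/-0.214 → slack +0.954/-0.624; half-tol=0.253, Σhalf²=0.179009
  +E: nom +2.390 → Σnom=-27.900; wc +0.210/-0.210 → slack +1.164/-0.834; half-tol=0.210, Σhalf²=0.223109
  -F: nom -15.200 → Σnom=-43.100; wc +0.390/-0.390 → slack +1.554/-1.224; half-tol=0.390, Σhalf²=0.375209
  +G: nom +26.820 → Σnom=-16.280; wc +0.446/-0.330 → slack +2.000/-1.554; half-tol=0.388, Σhalf²=0.525753
  -H: nom -42.600 → Σnom=-58.880; wc +0.253/-0.253 → slack +2.253/-1.807; half-tol=0.253, Σhalf²=0.589762
  +I: nom +8.840 → Σnom=-50.040; wc +0.250/-0.250 → slack +2.503/-2.057; half-tol=0.250, Σhalf²=0.652262
Nominal = -50.040. Worst-case = [-50.040 - 2.057, -50.040 + 2.503] = [-52.097, -47.537]. RSS = √0.652262 = 0.808.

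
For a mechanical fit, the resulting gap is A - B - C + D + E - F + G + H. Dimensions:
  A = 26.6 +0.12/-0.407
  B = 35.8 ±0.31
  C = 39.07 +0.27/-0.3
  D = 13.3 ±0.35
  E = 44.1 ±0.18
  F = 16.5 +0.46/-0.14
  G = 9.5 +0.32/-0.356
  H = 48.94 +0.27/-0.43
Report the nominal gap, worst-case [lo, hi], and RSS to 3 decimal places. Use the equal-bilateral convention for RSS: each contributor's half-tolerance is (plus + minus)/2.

Stack each dimension's contribution:
  +A: nom +26.600 → Σnom=26.600; wc +0.120/-0.407 → slack +0.120/-0.407; half-tol=0.263, Σhalf²=0.069432
  -B: nom -35.800 → Σnom=-9.200; wc +0.310/-0.310 → slack +0.430/-0.717; half-tol=0.310, Σhalf²=0.165532
  -C: nom -39.070 → Σnom=-48.270; wc +0.300/-0.270 → slack +0.730/-0.987; half-tol=0.285, Σhalf²=0.246757
  +D: nom +13.300 → Σnom=-34.970; wc +0.350/-0.350 → slack +1.080/-1.337; half-tol=0.350, Σhalf²=0.369257
  +E: nom +44.100 → Σnom=9.130; wc +0.180/-0.180 → slack +1.260/-1.517; half-tol=0.180, Σhalf²=0.401657
  -F: nom -16.500 → Σnom=-7.370; wc +0.140/-0.460 → slack +1.400/-1.977; half-tol=0.300, Σhalf²=0.491657
  +G: nom +9.500 → Σnom=2.130; wc +0.320/-0.356 → slack +1.720/-2.333; half-tol=0.338, Σhalf²=0.605901
  +H: nom +48.940 → Σnom=51.070; wc +0.270/-0.430 → slack +1.990/-2.763; half-tol=0.350, Σhalf²=0.728401
Nominal = 51.070. Worst-case = [51.070 - 2.763, 51.070 + 1.990] = [48.307, 53.060]. RSS = √0.728401 = 0.853.

nominal=51.070 wc=[48.307,53.060] rss=0.853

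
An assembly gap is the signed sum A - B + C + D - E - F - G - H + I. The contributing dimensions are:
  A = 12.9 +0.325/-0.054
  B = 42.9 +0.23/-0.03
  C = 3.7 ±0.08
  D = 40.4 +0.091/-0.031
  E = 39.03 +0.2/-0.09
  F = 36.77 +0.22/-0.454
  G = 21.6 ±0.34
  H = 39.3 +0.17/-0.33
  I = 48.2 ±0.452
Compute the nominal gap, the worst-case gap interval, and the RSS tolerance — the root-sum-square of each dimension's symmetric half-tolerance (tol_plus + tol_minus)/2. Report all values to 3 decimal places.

nominal=-74.400 wc=[-76.177,-72.208] rss=0.762

Stack each dimension's contribution:
  +A: nom +12.900 → Σnom=12.900; wc +0.325/-0.054 → slack +0.325/-0.054; half-tol=0.190, Σhalf²=0.035910
  -B: nom -42.900 → Σnom=-30.000; wc +0.030/-0.230 → slack +0.355/-0.284; half-tol=0.130, Σhalf²=0.052810
  +C: nom +3.700 → Σnom=-26.300; wc +0.080/-0.080 → slack +0.435/-0.364; half-tol=0.080, Σhalf²=0.059210
  +D: nom +40.400 → Σnom=14.100; wc +0.091/-0.031 → slack +0.526/-0.395; half-tol=0.061, Σhalf²=0.062931
  -E: nom -39.030 → Σnom=-24.930; wc +0.090/-0.200 → slack +0.616/-0.595; half-tol=0.145, Σhalf²=0.083956
  -F: nom -36.770 → Σnom=-61.700; wc +0.454/-0.220 → slack +1.070/-0.815; half-tol=0.337, Σhalf²=0.197525
  -G: nom -21.600 → Σnom=-83.300; wc +0.340/-0.340 → slack +1.410/-1.155; half-tol=0.340, Σhalf²=0.313125
  -H: nom -39.300 → Σnom=-122.600; wc +0.330/-0.170 → slack +1.740/-1.325; half-tol=0.250, Σhalf²=0.375625
  +I: nom +48.200 → Σnom=-74.400; wc +0.452/-0.452 → slack +2.192/-1.777; half-tol=0.452, Σhalf²=0.579929
Nominal = -74.400. Worst-case = [-74.400 - 1.777, -74.400 + 2.192] = [-76.177, -72.208]. RSS = √0.579929 = 0.762.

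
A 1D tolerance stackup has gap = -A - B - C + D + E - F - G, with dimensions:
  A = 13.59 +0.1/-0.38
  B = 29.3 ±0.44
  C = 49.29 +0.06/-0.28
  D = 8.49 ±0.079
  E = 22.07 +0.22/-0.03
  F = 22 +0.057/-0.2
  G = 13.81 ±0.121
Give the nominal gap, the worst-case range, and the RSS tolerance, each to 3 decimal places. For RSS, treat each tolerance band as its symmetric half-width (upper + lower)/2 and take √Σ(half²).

Stack each dimension's contribution:
  -A: nom -13.590 → Σnom=-13.590; wc +0.380/-0.100 → slack +0.380/-0.100; half-tol=0.240, Σhalf²=0.057600
  -B: nom -29.300 → Σnom=-42.890; wc +0.440/-0.440 → slack +0.820/-0.540; half-tol=0.440, Σhalf²=0.251200
  -C: nom -49.290 → Σnom=-92.180; wc +0.280/-0.060 → slack +1.100/-0.600; half-tol=0.170, Σhalf²=0.280100
  +D: nom +8.490 → Σnom=-83.690; wc +0.079/-0.079 → slack +1.179/-0.679; half-tol=0.079, Σhalf²=0.286341
  +E: nom +22.070 → Σnom=-61.620; wc +0.220/-0.030 → slack +1.399/-0.709; half-tol=0.125, Σhalf²=0.301966
  -F: nom -22.000 → Σnom=-83.620; wc +0.200/-0.057 → slack +1.599/-0.766; half-tol=0.129, Σhalf²=0.318478
  -G: nom -13.810 → Σnom=-97.430; wc +0.121/-0.121 → slack +1.720/-0.887; half-tol=0.121, Σhalf²=0.333119
Nominal = -97.430. Worst-case = [-97.430 - 0.887, -97.430 + 1.720] = [-98.317, -95.710]. RSS = √0.333119 = 0.577.

nominal=-97.430 wc=[-98.317,-95.710] rss=0.577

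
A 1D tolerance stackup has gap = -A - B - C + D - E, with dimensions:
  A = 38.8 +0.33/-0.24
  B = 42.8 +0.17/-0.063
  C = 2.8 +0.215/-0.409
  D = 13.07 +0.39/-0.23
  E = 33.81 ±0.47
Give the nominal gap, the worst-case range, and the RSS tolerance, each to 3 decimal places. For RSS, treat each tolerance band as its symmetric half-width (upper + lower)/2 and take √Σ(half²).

nominal=-105.140 wc=[-106.555,-103.568] rss=0.714

Stack each dimension's contribution:
  -A: nom -38.800 → Σnom=-38.800; wc +0.240/-0.330 → slack +0.240/-0.330; half-tol=0.285, Σhalf²=0.081225
  -B: nom -42.800 → Σnom=-81.600; wc +0.063/-0.170 → slack +0.303/-0.500; half-tol=0.117, Σhalf²=0.094797
  -C: nom -2.800 → Σnom=-84.400; wc +0.409/-0.215 → slack +0.712/-0.715; half-tol=0.312, Σhalf²=0.192141
  +D: nom +13.070 → Σnom=-71.330; wc +0.390/-0.230 → slack +1.102/-0.945; half-tol=0.310, Σhalf²=0.288241
  -E: nom -33.810 → Σnom=-105.140; wc +0.470/-0.470 → slack +1.572/-1.415; half-tol=0.470, Σhalf²=0.509141
Nominal = -105.140. Worst-case = [-105.140 - 1.415, -105.140 + 1.572] = [-106.555, -103.568]. RSS = √0.509141 = 0.714.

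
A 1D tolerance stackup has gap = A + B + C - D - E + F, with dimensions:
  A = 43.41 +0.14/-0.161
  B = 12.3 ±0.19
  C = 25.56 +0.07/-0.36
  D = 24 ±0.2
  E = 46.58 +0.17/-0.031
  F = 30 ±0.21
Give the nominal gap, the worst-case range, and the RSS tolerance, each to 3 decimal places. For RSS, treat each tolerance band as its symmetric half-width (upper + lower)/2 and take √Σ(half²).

Stack each dimension's contribution:
  +A: nom +43.410 → Σnom=43.410; wc +0.140/-0.161 → slack +0.140/-0.161; half-tol=0.151, Σhalf²=0.022650
  +B: nom +12.300 → Σnom=55.710; wc +0.190/-0.190 → slack +0.330/-0.351; half-tol=0.190, Σhalf²=0.058750
  +C: nom +25.560 → Σnom=81.270; wc +0.070/-0.360 → slack +0.400/-0.711; half-tol=0.215, Σhalf²=0.104975
  -D: nom -24.000 → Σnom=57.270; wc +0.200/-0.200 → slack +0.600/-0.911; half-tol=0.200, Σhalf²=0.144975
  -E: nom -46.580 → Σnom=10.690; wc +0.031/-0.170 → slack +0.631/-1.081; half-tol=0.101, Σhalf²=0.155076
  +F: nom +30.000 → Σnom=40.690; wc +0.210/-0.210 → slack +0.841/-1.291; half-tol=0.210, Σhalf²=0.199176
Nominal = 40.690. Worst-case = [40.690 - 1.291, 40.690 + 0.841] = [39.399, 41.531]. RSS = √0.199176 = 0.446.

nominal=40.690 wc=[39.399,41.531] rss=0.446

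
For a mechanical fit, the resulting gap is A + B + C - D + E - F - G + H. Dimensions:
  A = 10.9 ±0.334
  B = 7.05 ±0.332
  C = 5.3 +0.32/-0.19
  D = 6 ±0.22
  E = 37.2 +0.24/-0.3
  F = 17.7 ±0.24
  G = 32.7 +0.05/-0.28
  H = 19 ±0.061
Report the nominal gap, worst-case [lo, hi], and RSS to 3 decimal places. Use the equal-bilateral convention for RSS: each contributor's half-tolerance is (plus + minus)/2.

Stack each dimension's contribution:
  +A: nom +10.900 → Σnom=10.900; wc +0.334/-0.334 → slack +0.334/-0.334; half-tol=0.334, Σhalf²=0.111556
  +B: nom +7.050 → Σnom=17.950; wc +0.332/-0.332 → slack +0.666/-0.666; half-tol=0.332, Σhalf²=0.221780
  +C: nom +5.300 → Σnom=23.250; wc +0.320/-0.190 → slack +0.986/-0.856; half-tol=0.255, Σhalf²=0.286805
  -D: nom -6.000 → Σnom=17.250; wc +0.220/-0.220 → slack +1.206/-1.076; half-tol=0.220, Σhalf²=0.335205
  +E: nom +37.200 → Σnom=54.450; wc +0.240/-0.300 → slack +1.446/-1.376; half-tol=0.270, Σhalf²=0.408105
  -F: nom -17.700 → Σnom=36.750; wc +0.240/-0.240 → slack +1.686/-1.616; half-tol=0.240, Σhalf²=0.465705
  -G: nom -32.700 → Σnom=4.050; wc +0.280/-0.050 → slack +1.966/-1.666; half-tol=0.165, Σhalf²=0.492930
  +H: nom +19.000 → Σnom=23.050; wc +0.061/-0.061 → slack +2.027/-1.727; half-tol=0.061, Σhalf²=0.496651
Nominal = 23.050. Worst-case = [23.050 - 1.727, 23.050 + 2.027] = [21.323, 25.077]. RSS = √0.496651 = 0.705.

nominal=23.050 wc=[21.323,25.077] rss=0.705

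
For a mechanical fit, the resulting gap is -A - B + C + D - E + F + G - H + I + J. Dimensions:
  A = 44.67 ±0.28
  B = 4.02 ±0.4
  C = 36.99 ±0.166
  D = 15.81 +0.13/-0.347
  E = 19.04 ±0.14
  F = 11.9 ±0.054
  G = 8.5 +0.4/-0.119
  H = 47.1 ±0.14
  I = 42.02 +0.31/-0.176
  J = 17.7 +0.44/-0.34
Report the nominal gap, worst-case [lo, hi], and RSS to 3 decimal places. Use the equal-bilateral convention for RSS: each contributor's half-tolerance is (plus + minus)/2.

nominal=18.090 wc=[15.928,20.550] rss=0.802

Stack each dimension's contribution:
  -A: nom -44.670 → Σnom=-44.670; wc +0.280/-0.280 → slack +0.280/-0.280; half-tol=0.280, Σhalf²=0.078400
  -B: nom -4.020 → Σnom=-48.690; wc +0.400/-0.400 → slack +0.680/-0.680; half-tol=0.400, Σhalf²=0.238400
  +C: nom +36.990 → Σnom=-11.700; wc +0.166/-0.166 → slack +0.846/-0.846; half-tol=0.166, Σhalf²=0.265956
  +D: nom +15.810 → Σnom=4.110; wc +0.130/-0.347 → slack +0.976/-1.193; half-tol=0.238, Σhalf²=0.322838
  -E: nom -19.040 → Σnom=-14.930; wc +0.140/-0.140 → slack +1.116/-1.333; half-tol=0.140, Σhalf²=0.342438
  +F: nom +11.900 → Σnom=-3.030; wc +0.054/-0.054 → slack +1.170/-1.387; half-tol=0.054, Σhalf²=0.345354
  +G: nom +8.500 → Σnom=5.470; wc +0.400/-0.119 → slack +1.570/-1.506; half-tol=0.260, Σhalf²=0.412695
  -H: nom -47.100 → Σnom=-41.630; wc +0.140/-0.140 → slack +1.710/-1.646; half-tol=0.140, Σhalf²=0.432295
  +I: nom +42.020 → Σnom=0.390; wc +0.310/-0.176 → slack +2.020/-1.822; half-tol=0.243, Σhalf²=0.491344
  +J: nom +17.700 → Σnom=18.090; wc +0.440/-0.340 → slack +2.460/-2.162; half-tol=0.390, Σhalf²=0.643444
Nominal = 18.090. Worst-case = [18.090 - 2.162, 18.090 + 2.460] = [15.928, 20.550]. RSS = √0.643444 = 0.802.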